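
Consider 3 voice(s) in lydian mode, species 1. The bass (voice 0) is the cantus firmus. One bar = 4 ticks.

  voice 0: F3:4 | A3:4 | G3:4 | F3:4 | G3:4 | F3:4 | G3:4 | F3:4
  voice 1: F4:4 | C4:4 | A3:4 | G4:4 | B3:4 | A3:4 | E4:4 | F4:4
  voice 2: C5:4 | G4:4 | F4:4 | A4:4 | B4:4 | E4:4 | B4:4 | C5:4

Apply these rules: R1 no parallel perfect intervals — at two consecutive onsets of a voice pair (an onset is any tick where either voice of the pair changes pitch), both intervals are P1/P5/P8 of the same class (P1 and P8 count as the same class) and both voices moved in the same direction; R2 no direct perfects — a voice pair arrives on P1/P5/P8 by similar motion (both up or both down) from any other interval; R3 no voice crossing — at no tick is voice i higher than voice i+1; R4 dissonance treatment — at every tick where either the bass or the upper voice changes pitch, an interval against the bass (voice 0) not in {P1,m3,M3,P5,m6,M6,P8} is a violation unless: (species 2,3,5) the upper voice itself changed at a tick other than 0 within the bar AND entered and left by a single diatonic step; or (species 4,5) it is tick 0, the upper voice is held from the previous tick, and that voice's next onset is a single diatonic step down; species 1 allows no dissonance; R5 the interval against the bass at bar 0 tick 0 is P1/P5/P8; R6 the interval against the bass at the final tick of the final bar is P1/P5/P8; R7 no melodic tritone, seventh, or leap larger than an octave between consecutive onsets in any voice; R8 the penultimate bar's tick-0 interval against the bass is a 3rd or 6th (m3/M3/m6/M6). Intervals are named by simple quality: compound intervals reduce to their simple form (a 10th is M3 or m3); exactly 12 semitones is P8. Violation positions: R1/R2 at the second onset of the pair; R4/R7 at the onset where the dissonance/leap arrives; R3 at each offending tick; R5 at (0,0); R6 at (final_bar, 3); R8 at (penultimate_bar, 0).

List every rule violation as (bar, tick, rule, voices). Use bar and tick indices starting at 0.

bar 0: v0=F3 v1=F4 v2=C5 downbeat P5
bar 1: v0=A3 v1=C4 v2=G4 downbeat m7
bar 2: v0=G3 v1=A3 v2=F4 downbeat m7
bar 3: v0=F3 v1=G4 v2=A4 downbeat M3
bar 4: v0=G3 v1=B3 v2=B4 downbeat M3
bar 5: v0=F3 v1=A3 v2=E4 downbeat M7
bar 6: v0=G3 v1=E4 v2=B4 downbeat M3
bar 7: v0=F3 v1=F4 v2=C5 downbeat P5
  -> R1 @ bar 1 tick 0 v(1, 2): F4/C5 P5 -> C4/G4 P5 similar
  -> R4 @ bar 1 tick 0 v(0, 2): A3/G4 m7 untreated
  -> R4 @ bar 2 tick 0 v(0, 1): G3/A3 M2 untreated
  -> R4 @ bar 2 tick 0 v(0, 2): G3/F4 m7 untreated
  -> R4 @ bar 3 tick 0 v(0, 1): F3/G4 M2 untreated
  -> R7 @ bar 3 tick 0 v(1,): A3->G4 leap 10st
  -> R2 @ bar 5 tick 0 v(1, 2): B3/B4 P8 -> A3/E4 P5 similar
  -> R4 @ bar 5 tick 0 v(0, 2): F3/E4 M7 untreated
  -> R1 @ bar 6 tick 0 v(1, 2): A3/E4 P5 -> E4/B4 P5 similar
  -> R1 @ bar 7 tick 0 v(1, 2): E4/B4 P5 -> F4/C5 P5 similar

(1, 0, R1, (1, 2))
(1, 0, R4, (0, 2))
(2, 0, R4, (0, 1))
(2, 0, R4, (0, 2))
(3, 0, R4, (0, 1))
(3, 0, R7, (1,))
(5, 0, R2, (1, 2))
(5, 0, R4, (0, 2))
(6, 0, R1, (1, 2))
(7, 0, R1, (1, 2))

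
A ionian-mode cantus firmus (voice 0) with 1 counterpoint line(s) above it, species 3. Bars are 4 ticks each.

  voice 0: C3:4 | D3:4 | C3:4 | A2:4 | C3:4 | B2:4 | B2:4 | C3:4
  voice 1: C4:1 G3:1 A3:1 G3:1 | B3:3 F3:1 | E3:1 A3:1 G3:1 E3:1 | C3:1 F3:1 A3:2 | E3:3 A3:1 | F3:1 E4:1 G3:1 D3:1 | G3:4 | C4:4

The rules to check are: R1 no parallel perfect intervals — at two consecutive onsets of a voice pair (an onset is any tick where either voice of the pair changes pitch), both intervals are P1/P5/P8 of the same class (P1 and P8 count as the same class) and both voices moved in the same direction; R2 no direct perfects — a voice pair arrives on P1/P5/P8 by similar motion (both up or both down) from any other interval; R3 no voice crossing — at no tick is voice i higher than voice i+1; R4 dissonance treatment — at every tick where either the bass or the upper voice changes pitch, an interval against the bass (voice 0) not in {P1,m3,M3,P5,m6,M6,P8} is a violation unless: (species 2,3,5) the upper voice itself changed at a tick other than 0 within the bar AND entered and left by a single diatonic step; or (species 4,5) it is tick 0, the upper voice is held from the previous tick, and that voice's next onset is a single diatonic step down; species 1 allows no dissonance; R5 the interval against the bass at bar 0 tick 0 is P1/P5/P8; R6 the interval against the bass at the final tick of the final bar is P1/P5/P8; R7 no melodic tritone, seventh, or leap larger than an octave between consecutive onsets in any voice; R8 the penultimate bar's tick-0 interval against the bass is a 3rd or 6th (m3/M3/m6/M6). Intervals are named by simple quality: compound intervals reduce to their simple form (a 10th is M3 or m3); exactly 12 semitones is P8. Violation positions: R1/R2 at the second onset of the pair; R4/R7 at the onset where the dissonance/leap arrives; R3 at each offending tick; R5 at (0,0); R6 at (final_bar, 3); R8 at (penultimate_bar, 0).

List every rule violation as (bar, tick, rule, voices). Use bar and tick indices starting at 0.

bar 0: v0=C3 v1=C4 downbeat P8
bar 1: v0=D3 v1=B3 downbeat M6
bar 2: v0=C3 v1=E3 downbeat M3
bar 3: v0=A2 v1=C3 downbeat m3
bar 4: v0=C3 v1=E3 downbeat M3
bar 5: v0=B2 v1=F3 downbeat TT
bar 6: v0=B2 v1=G3 downbeat m6
bar 7: v0=C3 v1=C4 downbeat P8
  -> R7 @ bar 1 tick 3 v(1,): B3->F3 leap 6st
  -> R4 @ bar 5 tick 0 v(0, 1): B2/F3 TT untreated
  -> R4 @ bar 5 tick 1 v(0, 1): B2/E4 P4 untreated
  -> R7 @ bar 5 tick 1 v(1,): F3->E4 leap 11st
  -> R2 @ bar 7 tick 0 v(0, 1): B2/G3 m6 -> C3/C4 P8 similar

(1, 3, R7, (1,))
(5, 0, R4, (0, 1))
(5, 1, R4, (0, 1))
(5, 1, R7, (1,))
(7, 0, R2, (0, 1))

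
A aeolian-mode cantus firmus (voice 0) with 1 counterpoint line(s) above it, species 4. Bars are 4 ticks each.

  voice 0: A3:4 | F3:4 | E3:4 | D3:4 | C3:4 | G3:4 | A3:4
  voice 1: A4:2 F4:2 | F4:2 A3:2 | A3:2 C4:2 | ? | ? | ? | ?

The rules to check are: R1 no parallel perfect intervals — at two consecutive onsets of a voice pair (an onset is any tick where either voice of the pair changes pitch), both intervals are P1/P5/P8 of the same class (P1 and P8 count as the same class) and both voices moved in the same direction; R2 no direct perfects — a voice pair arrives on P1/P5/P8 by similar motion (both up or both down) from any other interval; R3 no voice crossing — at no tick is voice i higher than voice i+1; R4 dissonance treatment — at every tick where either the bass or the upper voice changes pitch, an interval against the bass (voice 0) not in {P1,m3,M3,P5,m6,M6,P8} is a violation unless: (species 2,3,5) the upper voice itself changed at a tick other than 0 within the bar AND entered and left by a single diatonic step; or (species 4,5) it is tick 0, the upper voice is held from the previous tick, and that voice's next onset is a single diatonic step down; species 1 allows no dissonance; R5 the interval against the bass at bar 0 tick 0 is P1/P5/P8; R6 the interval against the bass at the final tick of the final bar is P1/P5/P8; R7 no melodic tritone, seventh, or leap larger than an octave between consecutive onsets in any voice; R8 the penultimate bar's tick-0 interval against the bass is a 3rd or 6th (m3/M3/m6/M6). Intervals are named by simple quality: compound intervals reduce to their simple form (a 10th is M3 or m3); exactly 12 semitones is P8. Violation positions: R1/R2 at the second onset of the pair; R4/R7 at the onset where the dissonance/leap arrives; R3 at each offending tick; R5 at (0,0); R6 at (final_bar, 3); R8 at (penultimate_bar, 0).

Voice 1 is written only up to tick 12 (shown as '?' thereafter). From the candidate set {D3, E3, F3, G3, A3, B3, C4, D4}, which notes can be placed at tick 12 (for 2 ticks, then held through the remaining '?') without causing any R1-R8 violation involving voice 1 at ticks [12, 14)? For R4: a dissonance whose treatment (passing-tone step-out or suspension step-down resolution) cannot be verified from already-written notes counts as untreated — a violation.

D3: violates R2,R7
E3: violates R4
F3: legal
G3: violates R4
A3: violates R2
B3: legal
C4: violates R4
D4: legal

{B3, D4, F3}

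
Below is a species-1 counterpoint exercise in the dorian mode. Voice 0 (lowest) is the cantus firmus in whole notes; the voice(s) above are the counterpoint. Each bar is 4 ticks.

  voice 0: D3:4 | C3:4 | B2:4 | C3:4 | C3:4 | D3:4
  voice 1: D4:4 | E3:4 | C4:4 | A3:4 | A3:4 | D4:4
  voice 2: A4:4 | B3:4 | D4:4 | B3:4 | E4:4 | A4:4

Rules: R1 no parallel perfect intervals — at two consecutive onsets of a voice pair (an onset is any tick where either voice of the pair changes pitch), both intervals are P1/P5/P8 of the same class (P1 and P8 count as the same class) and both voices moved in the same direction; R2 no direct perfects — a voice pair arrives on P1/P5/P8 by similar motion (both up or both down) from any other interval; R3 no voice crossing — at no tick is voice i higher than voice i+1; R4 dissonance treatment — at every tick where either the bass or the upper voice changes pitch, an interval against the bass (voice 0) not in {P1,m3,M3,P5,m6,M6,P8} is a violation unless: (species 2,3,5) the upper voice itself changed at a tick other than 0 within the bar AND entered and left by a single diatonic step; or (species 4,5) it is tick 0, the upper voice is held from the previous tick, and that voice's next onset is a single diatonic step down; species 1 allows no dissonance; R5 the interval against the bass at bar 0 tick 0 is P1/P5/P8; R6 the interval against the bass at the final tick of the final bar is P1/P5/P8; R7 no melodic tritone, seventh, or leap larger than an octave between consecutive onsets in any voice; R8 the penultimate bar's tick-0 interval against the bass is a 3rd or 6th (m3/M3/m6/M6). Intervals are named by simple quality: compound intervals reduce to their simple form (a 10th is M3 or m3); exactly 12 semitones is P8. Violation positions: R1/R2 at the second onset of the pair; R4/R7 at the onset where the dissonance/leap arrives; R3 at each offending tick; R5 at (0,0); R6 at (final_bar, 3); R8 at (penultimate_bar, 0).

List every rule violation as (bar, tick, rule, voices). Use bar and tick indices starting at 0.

(1, 0, R1, (1, 2))
(1, 0, R4, (0, 2))
(1, 0, R7, (1,))
(1, 0, R7, (2,))
(2, 0, R4, (0, 1))
(3, 0, R4, (0, 2))
(5, 0, R1, (1, 2))
(5, 0, R2, (0, 1))
(5, 0, R2, (0, 2))

bar 0: v0=D3 v1=D4 v2=A4 downbeat P5
bar 1: v0=C3 v1=E3 v2=B3 downbeat M7
bar 2: v0=B2 v1=C4 v2=D4 downbeat m3
bar 3: v0=C3 v1=A3 v2=B3 downbeat M7
bar 4: v0=C3 v1=A3 v2=E4 downbeat M3
bar 5: v0=D3 v1=D4 v2=A4 downbeat P5
  -> R1 @ bar 1 tick 0 v(1, 2): D4/A4 P5 -> E3/B3 P5 similar
  -> R4 @ bar 1 tick 0 v(0, 2): C3/B3 M7 untreated
  -> R7 @ bar 1 tick 0 v(1,): D4->E3 leap 10st
  -> R7 @ bar 1 tick 0 v(2,): A4->B3 leap 10st
  -> R4 @ bar 2 tick 0 v(0, 1): B2/C4 m2 untreated
  -> R4 @ bar 3 tick 0 v(0, 2): C3/B3 M7 untreated
  -> R1 @ bar 5 tick 0 v(1, 2): A3/E4 P5 -> D4/A4 P5 similar
  -> R2 @ bar 5 tick 0 v(0, 1): C3/A3 M6 -> D3/D4 P8 similar
  -> R2 @ bar 5 tick 0 v(0, 2): C3/E4 M3 -> D3/A4 P5 similar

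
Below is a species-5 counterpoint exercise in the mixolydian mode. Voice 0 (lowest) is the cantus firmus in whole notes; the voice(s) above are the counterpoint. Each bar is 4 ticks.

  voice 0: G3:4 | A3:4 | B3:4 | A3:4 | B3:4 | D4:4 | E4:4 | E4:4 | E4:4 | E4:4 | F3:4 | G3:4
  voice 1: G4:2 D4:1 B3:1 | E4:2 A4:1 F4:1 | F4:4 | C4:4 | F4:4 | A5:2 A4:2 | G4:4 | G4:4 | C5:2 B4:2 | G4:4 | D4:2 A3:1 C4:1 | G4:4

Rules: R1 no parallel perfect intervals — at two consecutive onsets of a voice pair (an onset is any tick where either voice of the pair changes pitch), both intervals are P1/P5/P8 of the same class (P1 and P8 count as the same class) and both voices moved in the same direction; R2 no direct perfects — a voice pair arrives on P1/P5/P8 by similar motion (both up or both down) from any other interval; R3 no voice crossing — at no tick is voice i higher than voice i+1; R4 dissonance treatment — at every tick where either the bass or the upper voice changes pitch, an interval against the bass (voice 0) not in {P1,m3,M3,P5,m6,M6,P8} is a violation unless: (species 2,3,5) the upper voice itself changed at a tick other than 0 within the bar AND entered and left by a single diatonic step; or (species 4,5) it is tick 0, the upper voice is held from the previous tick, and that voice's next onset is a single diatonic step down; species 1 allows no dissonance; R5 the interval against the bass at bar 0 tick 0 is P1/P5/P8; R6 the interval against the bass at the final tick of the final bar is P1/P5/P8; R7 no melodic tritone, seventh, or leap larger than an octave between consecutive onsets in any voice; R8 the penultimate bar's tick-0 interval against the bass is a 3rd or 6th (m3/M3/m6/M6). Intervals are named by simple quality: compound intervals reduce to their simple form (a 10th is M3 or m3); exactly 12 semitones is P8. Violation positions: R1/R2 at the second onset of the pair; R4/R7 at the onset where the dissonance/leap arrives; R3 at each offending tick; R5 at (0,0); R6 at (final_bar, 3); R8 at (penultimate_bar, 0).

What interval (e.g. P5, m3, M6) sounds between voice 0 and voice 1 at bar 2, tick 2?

TT

voice 0=B3 voice 1=F4 -> TT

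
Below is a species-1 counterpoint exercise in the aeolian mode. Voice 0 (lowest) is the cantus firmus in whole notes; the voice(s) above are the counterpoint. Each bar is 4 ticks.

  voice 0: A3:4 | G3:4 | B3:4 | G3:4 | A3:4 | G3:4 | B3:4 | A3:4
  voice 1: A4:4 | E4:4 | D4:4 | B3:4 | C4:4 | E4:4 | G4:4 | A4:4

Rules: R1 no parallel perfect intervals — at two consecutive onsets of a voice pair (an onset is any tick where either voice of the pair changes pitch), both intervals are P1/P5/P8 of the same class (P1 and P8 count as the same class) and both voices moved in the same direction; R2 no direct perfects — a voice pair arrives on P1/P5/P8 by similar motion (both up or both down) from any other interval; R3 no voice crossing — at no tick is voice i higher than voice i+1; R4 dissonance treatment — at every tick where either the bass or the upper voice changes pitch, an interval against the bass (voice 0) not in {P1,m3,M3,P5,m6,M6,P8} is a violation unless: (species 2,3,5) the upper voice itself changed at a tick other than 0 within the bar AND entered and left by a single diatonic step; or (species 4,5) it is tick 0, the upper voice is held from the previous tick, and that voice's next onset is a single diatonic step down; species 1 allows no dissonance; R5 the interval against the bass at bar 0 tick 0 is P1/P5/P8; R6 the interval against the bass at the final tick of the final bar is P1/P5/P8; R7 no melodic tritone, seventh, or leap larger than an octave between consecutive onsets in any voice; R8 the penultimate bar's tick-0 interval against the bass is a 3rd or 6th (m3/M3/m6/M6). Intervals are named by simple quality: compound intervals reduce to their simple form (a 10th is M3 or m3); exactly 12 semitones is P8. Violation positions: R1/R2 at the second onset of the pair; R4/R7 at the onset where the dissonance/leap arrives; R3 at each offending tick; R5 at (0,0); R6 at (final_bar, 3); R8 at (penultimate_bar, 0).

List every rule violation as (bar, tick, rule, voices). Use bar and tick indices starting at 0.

bar 0: v0=A3 v1=A4 downbeat P8
bar 1: v0=G3 v1=E4 downbeat M6
bar 2: v0=B3 v1=D4 downbeat m3
bar 3: v0=G3 v1=B3 downbeat M3
bar 4: v0=A3 v1=C4 downbeat m3
bar 5: v0=G3 v1=E4 downbeat M6
bar 6: v0=B3 v1=G4 downbeat m6
bar 7: v0=A3 v1=A4 downbeat P8

No violations across 8 bars (A3..A3 vs A4..A4).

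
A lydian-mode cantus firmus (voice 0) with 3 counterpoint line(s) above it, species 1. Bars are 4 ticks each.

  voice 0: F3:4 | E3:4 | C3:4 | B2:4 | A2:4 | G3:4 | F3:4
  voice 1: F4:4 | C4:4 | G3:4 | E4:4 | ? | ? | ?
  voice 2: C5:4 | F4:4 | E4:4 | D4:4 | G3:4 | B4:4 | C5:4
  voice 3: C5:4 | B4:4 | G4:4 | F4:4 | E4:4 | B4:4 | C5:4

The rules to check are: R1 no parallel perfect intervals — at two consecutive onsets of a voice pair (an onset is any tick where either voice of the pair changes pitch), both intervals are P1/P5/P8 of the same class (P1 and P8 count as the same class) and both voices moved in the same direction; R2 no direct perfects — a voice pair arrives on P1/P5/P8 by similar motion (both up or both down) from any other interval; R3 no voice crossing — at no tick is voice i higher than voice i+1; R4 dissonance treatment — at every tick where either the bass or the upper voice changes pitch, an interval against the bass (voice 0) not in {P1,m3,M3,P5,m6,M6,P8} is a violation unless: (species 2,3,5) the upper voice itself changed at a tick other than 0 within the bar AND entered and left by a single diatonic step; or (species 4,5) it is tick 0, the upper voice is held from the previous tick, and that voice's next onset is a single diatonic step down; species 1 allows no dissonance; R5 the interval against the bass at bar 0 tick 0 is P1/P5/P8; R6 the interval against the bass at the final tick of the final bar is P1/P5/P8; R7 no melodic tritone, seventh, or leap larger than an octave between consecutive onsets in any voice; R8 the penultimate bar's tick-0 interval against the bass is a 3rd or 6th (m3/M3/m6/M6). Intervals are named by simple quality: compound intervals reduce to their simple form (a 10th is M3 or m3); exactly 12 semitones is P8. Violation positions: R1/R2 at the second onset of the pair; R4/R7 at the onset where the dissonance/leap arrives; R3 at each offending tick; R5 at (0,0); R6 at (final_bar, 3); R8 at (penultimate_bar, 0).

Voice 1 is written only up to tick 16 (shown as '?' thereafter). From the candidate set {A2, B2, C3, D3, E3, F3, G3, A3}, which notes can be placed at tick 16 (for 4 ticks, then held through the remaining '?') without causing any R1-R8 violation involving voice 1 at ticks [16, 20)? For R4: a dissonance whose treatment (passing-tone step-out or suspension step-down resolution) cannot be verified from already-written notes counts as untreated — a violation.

A2: violates R2,R7
B2: violates R4,R7
C3: violates R2,R7
D3: violates R4,R7
E3: violates R2
F3: violates R7
G3: violates R2,R4
A3: violates R2,R3

{}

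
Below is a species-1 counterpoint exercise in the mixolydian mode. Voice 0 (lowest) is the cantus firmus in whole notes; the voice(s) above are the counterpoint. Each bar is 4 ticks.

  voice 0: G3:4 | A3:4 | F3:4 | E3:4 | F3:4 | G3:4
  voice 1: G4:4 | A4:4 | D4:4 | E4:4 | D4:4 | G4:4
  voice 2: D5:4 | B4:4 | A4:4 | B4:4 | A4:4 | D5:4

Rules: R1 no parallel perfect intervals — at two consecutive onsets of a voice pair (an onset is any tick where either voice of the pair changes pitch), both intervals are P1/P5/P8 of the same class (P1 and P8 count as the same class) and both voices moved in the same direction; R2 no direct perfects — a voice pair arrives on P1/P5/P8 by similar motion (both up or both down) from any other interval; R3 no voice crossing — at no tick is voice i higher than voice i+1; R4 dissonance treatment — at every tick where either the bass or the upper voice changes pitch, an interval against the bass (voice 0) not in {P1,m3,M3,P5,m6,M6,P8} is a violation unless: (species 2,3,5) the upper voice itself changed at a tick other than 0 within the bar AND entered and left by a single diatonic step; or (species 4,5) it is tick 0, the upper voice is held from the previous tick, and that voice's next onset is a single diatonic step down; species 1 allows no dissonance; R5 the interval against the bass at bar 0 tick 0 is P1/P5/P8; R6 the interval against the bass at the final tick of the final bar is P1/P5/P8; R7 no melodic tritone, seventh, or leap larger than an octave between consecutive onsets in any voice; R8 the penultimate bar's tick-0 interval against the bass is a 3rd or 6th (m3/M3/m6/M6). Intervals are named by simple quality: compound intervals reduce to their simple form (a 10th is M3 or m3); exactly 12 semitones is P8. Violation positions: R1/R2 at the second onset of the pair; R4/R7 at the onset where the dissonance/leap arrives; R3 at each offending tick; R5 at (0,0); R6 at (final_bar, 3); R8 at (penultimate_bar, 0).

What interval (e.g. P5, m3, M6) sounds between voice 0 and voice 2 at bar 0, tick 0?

P5

voice 0=G3 voice 2=D5 -> P5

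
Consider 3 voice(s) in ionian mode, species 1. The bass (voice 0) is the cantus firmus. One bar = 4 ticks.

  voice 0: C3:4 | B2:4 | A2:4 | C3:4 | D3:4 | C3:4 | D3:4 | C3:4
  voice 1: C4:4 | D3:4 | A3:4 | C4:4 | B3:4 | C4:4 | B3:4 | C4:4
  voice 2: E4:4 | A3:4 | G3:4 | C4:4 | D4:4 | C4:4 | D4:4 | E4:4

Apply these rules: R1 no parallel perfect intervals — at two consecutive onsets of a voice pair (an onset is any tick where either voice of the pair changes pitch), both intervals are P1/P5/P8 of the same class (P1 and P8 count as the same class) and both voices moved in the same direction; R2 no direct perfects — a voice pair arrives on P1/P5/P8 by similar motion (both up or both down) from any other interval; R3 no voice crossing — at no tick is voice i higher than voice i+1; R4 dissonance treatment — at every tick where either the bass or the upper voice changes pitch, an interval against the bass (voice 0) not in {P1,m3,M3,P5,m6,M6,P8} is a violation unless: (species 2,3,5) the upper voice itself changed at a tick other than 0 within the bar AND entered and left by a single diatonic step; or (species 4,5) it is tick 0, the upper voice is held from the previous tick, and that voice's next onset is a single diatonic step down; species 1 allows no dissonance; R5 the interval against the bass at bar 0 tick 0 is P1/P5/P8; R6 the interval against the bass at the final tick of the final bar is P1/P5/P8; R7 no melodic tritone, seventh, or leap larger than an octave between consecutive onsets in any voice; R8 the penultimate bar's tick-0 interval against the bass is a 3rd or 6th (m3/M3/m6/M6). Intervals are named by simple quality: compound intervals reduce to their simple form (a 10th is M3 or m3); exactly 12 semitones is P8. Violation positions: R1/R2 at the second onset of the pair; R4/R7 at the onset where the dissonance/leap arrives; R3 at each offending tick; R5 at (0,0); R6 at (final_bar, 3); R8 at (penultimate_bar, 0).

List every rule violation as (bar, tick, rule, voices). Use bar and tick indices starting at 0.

(0, 0, R5, (0, 2))
(1, 0, R2, (1, 2))
(1, 0, R4, (0, 2))
(1, 0, R7, (1,))
(2, 0, R3, (1, 2))
(2, 0, R4, (0, 2))
(2, 1, R3, (1, 2))
(2, 2, R3, (1, 2))
(2, 3, R3, (1, 2))
(3, 0, R1, (0, 1))
(3, 0, R2, (0, 2))
(3, 0, R2, (1, 2))
(4, 0, R1, (0, 2))
(5, 0, R1, (0, 2))
(6, 0, R1, (0, 2))
(6, 0, R8, (0, 2))
(7, 3, R6, (0, 2))

bar 0: v0=C3 v1=C4 v2=E4 downbeat M3
bar 1: v0=B2 v1=D3 v2=A3 downbeat m7
bar 2: v0=A2 v1=A3 v2=G3 downbeat m7
bar 3: v0=C3 v1=C4 v2=C4 downbeat P8
bar 4: v0=D3 v1=B3 v2=D4 downbeat P8
bar 5: v0=C3 v1=C4 v2=C4 downbeat P8
bar 6: v0=D3 v1=B3 v2=D4 downbeat P8
bar 7: v0=C3 v1=C4 v2=E4 downbeat M3
  -> R5 @ bar 0 tick 0 v(0, 2): opens on M3
  -> R2 @ bar 1 tick 0 v(1, 2): C4/E4 M3 -> D3/A3 P5 similar
  -> R4 @ bar 1 tick 0 v(0, 2): B2/A3 m7 untreated
  -> R7 @ bar 1 tick 0 v(1,): C4->D3 leap 10st
  -> R3 @ bar 2 tick 0 v(1, 2): A3 above G3
  -> R4 @ bar 2 tick 0 v(0, 2): A2/G3 m7 untreated
  -> R3 @ bar 2 tick 1 v(1, 2): A3 above G3
  -> R3 @ bar 2 tick 2 v(1, 2): A3 above G3
  -> R3 @ bar 2 tick 3 v(1, 2): A3 above G3
  -> R1 @ bar 3 tick 0 v(0, 1): A2/A3 P8 -> C3/C4 P8 similar
  -> R2 @ bar 3 tick 0 v(0, 2): A2/G3 m7 -> C3/C4 P8 similar
  -> R2 @ bar 3 tick 0 v(1, 2): A3/G3 M2 -> C4/C4 P1 similar
  -> R1 @ bar 4 tick 0 v(0, 2): C3/C4 P8 -> D3/D4 P8 similar
  -> R1 @ bar 5 tick 0 v(0, 2): D3/D4 P8 -> C3/C4 P8 similar
  -> R1 @ bar 6 tick 0 v(0, 2): C3/C4 P8 -> D3/D4 P8 similar
  -> R8 @ bar 6 tick 0 v(0, 2): penult P8 not 3rd/6th
  -> R6 @ bar 7 tick 3 v(0, 2): closes on M3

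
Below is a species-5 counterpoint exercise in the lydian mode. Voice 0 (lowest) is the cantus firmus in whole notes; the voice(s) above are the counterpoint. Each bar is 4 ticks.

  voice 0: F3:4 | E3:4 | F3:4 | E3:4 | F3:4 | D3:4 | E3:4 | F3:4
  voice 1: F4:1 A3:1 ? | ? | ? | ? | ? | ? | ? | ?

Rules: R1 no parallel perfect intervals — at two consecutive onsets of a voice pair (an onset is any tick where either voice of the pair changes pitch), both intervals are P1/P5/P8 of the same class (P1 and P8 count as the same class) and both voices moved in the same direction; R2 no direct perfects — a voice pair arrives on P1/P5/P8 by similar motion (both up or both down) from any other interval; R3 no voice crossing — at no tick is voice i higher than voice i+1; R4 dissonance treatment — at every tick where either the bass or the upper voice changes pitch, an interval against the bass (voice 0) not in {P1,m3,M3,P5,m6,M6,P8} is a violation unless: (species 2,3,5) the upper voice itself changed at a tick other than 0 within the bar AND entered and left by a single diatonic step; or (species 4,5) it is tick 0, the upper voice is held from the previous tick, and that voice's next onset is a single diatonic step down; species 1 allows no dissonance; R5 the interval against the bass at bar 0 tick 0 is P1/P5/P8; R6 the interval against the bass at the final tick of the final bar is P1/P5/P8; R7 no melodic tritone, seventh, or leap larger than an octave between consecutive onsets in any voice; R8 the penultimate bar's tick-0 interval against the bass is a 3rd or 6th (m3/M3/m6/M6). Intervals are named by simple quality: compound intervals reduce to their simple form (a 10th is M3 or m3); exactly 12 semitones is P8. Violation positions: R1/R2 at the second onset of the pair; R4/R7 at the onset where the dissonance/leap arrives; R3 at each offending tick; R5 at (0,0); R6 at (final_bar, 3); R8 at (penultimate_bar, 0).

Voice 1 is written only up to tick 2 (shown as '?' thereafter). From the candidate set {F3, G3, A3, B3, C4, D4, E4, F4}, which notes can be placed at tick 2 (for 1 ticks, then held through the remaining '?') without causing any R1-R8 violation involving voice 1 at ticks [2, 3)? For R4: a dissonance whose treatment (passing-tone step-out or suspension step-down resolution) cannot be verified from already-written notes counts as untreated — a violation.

{A3, C4, D4, F3, F4}

F3: legal
G3: violates R4
A3: legal
B3: violates R4
C4: legal
D4: legal
E4: violates R4
F4: legal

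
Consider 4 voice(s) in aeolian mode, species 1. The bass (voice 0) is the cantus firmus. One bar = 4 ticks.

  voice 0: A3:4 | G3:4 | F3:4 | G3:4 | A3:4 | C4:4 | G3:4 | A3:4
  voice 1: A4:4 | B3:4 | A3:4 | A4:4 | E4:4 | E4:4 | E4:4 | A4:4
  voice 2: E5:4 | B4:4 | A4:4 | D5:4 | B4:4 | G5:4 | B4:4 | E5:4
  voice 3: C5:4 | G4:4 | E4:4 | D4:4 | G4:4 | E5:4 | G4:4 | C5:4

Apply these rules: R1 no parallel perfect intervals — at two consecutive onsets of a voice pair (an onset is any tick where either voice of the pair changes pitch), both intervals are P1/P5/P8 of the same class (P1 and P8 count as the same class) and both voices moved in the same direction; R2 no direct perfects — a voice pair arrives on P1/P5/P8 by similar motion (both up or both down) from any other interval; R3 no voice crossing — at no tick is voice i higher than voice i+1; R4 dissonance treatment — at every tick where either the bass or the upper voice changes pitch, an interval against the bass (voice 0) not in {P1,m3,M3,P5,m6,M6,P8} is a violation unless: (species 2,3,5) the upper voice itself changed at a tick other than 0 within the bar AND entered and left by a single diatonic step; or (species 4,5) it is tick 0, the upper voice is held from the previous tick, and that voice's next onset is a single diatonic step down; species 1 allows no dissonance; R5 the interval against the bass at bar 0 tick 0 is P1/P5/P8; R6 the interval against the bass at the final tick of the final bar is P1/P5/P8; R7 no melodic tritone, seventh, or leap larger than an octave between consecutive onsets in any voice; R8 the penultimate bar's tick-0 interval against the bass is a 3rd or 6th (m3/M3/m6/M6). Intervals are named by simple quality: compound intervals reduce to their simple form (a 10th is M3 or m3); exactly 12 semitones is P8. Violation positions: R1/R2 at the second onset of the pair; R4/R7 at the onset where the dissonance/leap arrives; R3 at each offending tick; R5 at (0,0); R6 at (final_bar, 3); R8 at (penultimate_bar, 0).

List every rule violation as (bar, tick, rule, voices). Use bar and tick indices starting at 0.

bar 0: v0=A3 v1=A4 v2=E5 v3=C5 downbeat m3
bar 1: v0=G3 v1=B3 v2=B4 v3=G4 downbeat P8
bar 2: v0=F3 v1=A3 v2=A4 v3=E4 downbeat M7
bar 3: v0=G3 v1=A4 v2=D5 v3=D4 downbeat P5
bar 4: v0=A3 v1=E4 v2=B4 v3=G4 downbeat m7
bar 5: v0=C4 v1=E4 v2=G5 v3=E5 downbeat M3
bar 6: v0=G3 v1=E4 v2=B4 v3=G4 downbeat P8
bar 7: v0=A3 v1=A4 v2=E5 v3=C5 downbeat m3
  -> R3 @ bar 0 tick 0 v(2, 3): E5 above C5
  -> R5 @ bar 0 tick 0 v(0, 3): opens on m3
  -> R3 @ bar 0 tick 1 v(2, 3): E5 above C5
  -> R3 @ bar 0 tick 2 v(2, 3): E5 above C5
  -> R3 @ bar 0 tick 3 v(2, 3): E5 above C5
  -> R2 @ bar 1 tick 0 v(0, 3): A3/C5 m3 -> G3/G4 P8 similar
  -> R2 @ bar 1 tick 0 v(1, 2): A4/E5 P5 -> B3/B4 P8 similar
  -> R3 @ bar 1 tick 0 v(2, 3): B4 above G4
  -> R7 @ bar 1 tick 0 v(1,): A4->B3 leap 10st
  -> R3 @ bar 1 tick 1 v(2, 3): B4 above G4
  -> R3 @ bar 1 tick 2 v(2, 3): B4 above G4
  -> R3 @ bar 1 tick 3 v(2, 3): B4 above G4
  -> R1 @ bar 2 tick 0 v(1, 2): B3/B4 P8 -> A3/A4 P8 similar
  -> R2 @ bar 2 tick 0 v(1, 3): B3/G4 m6 -> A3/E4 P5 similar
  -> R3 @ bar 2 tick 0 v(2, 3): A4 above E4
  -> R4 @ bar 2 tick 0 v(0, 3): F3/E4 M7 untreated
  -> R3 @ bar 2 tick 1 v(2, 3): A4 above E4
  -> R3 @ bar 2 tick 2 v(2, 3): A4 above E4
  -> R3 @ bar 2 tick 3 v(2, 3): A4 above E4
  -> R2 @ bar 3 tick 0 v(0, 2): F3/A4 M3 -> G3/D5 P5 similar
  -> R3 @ bar 3 tick 0 v(2, 3): D5 above D4
  -> R4 @ bar 3 tick 0 v(0, 1): G3/A4 M2 untreated
  -> R3 @ bar 3 tick 1 v(2, 3): D5 above D4
  -> R3 @ bar 3 tick 2 v(2, 3): D5 above D4
  -> R3 @ bar 3 tick 3 v(2, 3): D5 above D4
  -> R2 @ bar 4 tick 0 v(1, 2): A4/D5 P4 -> E4/B4 P5 similar
  -> R3 @ bar 4 tick 0 v(2, 3): B4 above G4
  -> R4 @ bar 4 tick 0 v(0, 2): A3/B4 M2 untreated
  -> R4 @ bar 4 tick 0 v(0, 3): A3/G4 m7 untreated
  -> R3 @ bar 4 tick 1 v(2, 3): B4 above G4
  -> R3 @ bar 4 tick 2 v(2, 3): B4 above G4
  -> R3 @ bar 4 tick 3 v(2, 3): B4 above G4
  -> R2 @ bar 5 tick 0 v(0, 2): A3/B4 M2 -> C4/G5 P5 similar
  -> R3 @ bar 5 tick 0 v(2, 3): G5 above E5
  -> R3 @ bar 5 tick 1 v(2, 3): G5 above E5
  -> R3 @ bar 5 tick 2 v(2, 3): G5 above E5
  -> R3 @ bar 5 tick 3 v(2, 3): G5 above E5
  -> R2 @ bar 6 tick 0 v(0, 3): C4/E5 M3 -> G3/G4 P8 similar
  -> R3 @ bar 6 tick 0 v(2, 3): B4 above G4
  -> R8 @ bar 6 tick 0 v(0, 3): penult P8 not 3rd/6th
  -> R3 @ bar 6 tick 1 v(2, 3): B4 above G4
  -> R3 @ bar 6 tick 2 v(2, 3): B4 above G4
  -> R3 @ bar 6 tick 3 v(2, 3): B4 above G4
  -> R1 @ bar 7 tick 0 v(1, 2): E4/B4 P5 -> A4/E5 P5 similar
  -> R2 @ bar 7 tick 0 v(0, 1): G3/E4 M6 -> A3/A4 P8 similar
  -> R2 @ bar 7 tick 0 v(0, 2): G3/B4 M3 -> A3/E5 P5 similar
  -> R3 @ bar 7 tick 0 v(2, 3): E5 above C5
  -> R3 @ bar 7 tick 1 v(2, 3): E5 above C5
  -> R3 @ bar 7 tick 2 v(2, 3): E5 above C5
  -> R3 @ bar 7 tick 3 v(2, 3): E5 above C5
  -> R6 @ bar 7 tick 3 v(0, 3): closes on m3

(0, 0, R3, (2, 3))
(0, 0, R5, (0, 3))
(0, 1, R3, (2, 3))
(0, 2, R3, (2, 3))
(0, 3, R3, (2, 3))
(1, 0, R2, (0, 3))
(1, 0, R2, (1, 2))
(1, 0, R3, (2, 3))
(1, 0, R7, (1,))
(1, 1, R3, (2, 3))
(1, 2, R3, (2, 3))
(1, 3, R3, (2, 3))
(2, 0, R1, (1, 2))
(2, 0, R2, (1, 3))
(2, 0, R3, (2, 3))
(2, 0, R4, (0, 3))
(2, 1, R3, (2, 3))
(2, 2, R3, (2, 3))
(2, 3, R3, (2, 3))
(3, 0, R2, (0, 2))
(3, 0, R3, (2, 3))
(3, 0, R4, (0, 1))
(3, 1, R3, (2, 3))
(3, 2, R3, (2, 3))
(3, 3, R3, (2, 3))
(4, 0, R2, (1, 2))
(4, 0, R3, (2, 3))
(4, 0, R4, (0, 2))
(4, 0, R4, (0, 3))
(4, 1, R3, (2, 3))
(4, 2, R3, (2, 3))
(4, 3, R3, (2, 3))
(5, 0, R2, (0, 2))
(5, 0, R3, (2, 3))
(5, 1, R3, (2, 3))
(5, 2, R3, (2, 3))
(5, 3, R3, (2, 3))
(6, 0, R2, (0, 3))
(6, 0, R3, (2, 3))
(6, 0, R8, (0, 3))
(6, 1, R3, (2, 3))
(6, 2, R3, (2, 3))
(6, 3, R3, (2, 3))
(7, 0, R1, (1, 2))
(7, 0, R2, (0, 1))
(7, 0, R2, (0, 2))
(7, 0, R3, (2, 3))
(7, 1, R3, (2, 3))
(7, 2, R3, (2, 3))
(7, 3, R3, (2, 3))
(7, 3, R6, (0, 3))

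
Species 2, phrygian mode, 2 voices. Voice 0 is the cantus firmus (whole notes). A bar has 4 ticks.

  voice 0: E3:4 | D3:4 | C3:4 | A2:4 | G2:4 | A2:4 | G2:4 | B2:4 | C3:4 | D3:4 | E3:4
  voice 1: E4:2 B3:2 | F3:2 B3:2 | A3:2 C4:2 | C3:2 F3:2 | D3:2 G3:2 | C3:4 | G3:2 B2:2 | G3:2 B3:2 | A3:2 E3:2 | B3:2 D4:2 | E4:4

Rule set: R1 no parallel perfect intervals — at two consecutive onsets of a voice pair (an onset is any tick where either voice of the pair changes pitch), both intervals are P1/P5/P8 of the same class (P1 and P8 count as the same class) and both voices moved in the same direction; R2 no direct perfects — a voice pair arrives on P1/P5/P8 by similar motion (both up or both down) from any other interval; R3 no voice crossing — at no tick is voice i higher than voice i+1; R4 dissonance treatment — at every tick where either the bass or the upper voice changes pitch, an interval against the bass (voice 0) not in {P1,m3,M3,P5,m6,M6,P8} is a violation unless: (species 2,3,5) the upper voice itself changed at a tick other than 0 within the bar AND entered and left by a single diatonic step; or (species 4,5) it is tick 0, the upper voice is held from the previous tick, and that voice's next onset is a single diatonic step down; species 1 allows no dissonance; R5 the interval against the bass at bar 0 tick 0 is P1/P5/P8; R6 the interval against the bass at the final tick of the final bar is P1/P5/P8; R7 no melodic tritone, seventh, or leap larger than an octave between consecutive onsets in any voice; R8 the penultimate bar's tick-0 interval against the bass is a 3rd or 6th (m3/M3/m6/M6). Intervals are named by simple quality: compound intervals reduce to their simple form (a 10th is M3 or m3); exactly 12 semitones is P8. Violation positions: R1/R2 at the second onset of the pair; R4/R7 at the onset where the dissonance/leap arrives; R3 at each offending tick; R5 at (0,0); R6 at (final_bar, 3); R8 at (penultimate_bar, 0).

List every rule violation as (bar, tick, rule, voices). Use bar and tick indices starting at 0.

bar 0: v0=E3 v1=E4 downbeat P8
bar 1: v0=D3 v1=F3 downbeat m3
bar 2: v0=C3 v1=A3 downbeat M6
bar 3: v0=A2 v1=C3 downbeat m3
bar 4: v0=G2 v1=D3 downbeat P5
bar 5: v0=A2 v1=C3 downbeat m3
bar 6: v0=G2 v1=G3 downbeat P8
bar 7: v0=B2 v1=G3 downbeat m6
bar 8: v0=C3 v1=A3 downbeat M6
bar 9: v0=D3 v1=B3 downbeat M6
bar 10: v0=E3 v1=E4 downbeat P8
  -> R7 @ bar 1 tick 0 v(1,): B3->F3 leap 6st
  -> R7 @ bar 1 tick 2 v(1,): F3->B3 leap 6st
  -> R2 @ bar 4 tick 0 v(0, 1): A2/F3 m6 -> G2/D3 P5 similar
  -> R1 @ bar 10 tick 0 v(0, 1): D3/D4 P8 -> E3/E4 P8 similar

(1, 0, R7, (1,))
(1, 2, R7, (1,))
(4, 0, R2, (0, 1))
(10, 0, R1, (0, 1))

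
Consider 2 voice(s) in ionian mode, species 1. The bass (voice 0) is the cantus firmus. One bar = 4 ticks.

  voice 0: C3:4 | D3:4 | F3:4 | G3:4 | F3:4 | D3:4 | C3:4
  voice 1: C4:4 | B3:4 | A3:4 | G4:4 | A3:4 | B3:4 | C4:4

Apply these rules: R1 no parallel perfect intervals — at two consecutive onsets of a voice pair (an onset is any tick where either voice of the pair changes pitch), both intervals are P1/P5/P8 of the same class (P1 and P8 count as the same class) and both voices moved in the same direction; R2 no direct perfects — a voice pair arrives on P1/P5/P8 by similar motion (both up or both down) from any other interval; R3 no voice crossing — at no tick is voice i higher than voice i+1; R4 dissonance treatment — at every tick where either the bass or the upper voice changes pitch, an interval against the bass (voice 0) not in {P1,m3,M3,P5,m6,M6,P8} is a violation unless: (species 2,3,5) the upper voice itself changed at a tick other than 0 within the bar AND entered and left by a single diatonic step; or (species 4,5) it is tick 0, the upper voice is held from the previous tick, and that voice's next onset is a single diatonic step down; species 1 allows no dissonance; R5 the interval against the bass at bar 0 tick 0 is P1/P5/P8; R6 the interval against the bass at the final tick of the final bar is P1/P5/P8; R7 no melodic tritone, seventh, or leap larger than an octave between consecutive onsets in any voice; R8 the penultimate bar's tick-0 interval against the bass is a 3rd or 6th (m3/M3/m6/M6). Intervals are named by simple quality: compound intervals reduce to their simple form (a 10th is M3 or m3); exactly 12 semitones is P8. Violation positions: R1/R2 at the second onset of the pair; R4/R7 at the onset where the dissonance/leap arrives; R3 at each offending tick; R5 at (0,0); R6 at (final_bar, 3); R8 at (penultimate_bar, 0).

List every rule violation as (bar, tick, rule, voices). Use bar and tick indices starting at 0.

bar 0: v0=C3 v1=C4 downbeat P8
bar 1: v0=D3 v1=B3 downbeat M6
bar 2: v0=F3 v1=A3 downbeat M3
bar 3: v0=G3 v1=G4 downbeat P8
bar 4: v0=F3 v1=A3 downbeat M3
bar 5: v0=D3 v1=B3 downbeat M6
bar 6: v0=C3 v1=C4 downbeat P8
  -> R2 @ bar 3 tick 0 v(0, 1): F3/A3 M3 -> G3/G4 P8 similar
  -> R7 @ bar 3 tick 0 v(1,): A3->G4 leap 10st
  -> R7 @ bar 4 tick 0 v(1,): G4->A3 leap 10st

(3, 0, R2, (0, 1))
(3, 0, R7, (1,))
(4, 0, R7, (1,))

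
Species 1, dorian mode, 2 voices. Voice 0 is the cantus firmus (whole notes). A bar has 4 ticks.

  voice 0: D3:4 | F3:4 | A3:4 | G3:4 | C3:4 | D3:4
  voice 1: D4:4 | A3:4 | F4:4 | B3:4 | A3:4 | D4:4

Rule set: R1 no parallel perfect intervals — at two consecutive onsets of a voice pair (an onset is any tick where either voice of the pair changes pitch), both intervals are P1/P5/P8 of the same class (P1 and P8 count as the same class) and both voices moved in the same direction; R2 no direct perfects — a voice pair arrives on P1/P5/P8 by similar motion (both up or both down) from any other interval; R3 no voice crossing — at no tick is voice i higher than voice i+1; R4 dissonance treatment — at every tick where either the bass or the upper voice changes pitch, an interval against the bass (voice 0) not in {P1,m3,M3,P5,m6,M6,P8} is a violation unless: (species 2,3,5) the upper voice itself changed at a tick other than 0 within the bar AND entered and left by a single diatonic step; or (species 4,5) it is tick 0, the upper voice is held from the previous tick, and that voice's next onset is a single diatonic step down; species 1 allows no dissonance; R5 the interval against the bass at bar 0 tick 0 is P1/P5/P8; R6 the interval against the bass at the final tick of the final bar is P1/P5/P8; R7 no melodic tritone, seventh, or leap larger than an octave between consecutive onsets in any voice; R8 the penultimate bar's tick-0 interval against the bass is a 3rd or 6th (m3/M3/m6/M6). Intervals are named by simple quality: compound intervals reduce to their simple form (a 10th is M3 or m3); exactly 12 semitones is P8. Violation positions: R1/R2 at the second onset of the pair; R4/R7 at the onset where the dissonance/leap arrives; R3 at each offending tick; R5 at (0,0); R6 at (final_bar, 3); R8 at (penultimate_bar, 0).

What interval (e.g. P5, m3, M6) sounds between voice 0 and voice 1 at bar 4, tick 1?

voice 0=C3 voice 1=A3 -> M6

M6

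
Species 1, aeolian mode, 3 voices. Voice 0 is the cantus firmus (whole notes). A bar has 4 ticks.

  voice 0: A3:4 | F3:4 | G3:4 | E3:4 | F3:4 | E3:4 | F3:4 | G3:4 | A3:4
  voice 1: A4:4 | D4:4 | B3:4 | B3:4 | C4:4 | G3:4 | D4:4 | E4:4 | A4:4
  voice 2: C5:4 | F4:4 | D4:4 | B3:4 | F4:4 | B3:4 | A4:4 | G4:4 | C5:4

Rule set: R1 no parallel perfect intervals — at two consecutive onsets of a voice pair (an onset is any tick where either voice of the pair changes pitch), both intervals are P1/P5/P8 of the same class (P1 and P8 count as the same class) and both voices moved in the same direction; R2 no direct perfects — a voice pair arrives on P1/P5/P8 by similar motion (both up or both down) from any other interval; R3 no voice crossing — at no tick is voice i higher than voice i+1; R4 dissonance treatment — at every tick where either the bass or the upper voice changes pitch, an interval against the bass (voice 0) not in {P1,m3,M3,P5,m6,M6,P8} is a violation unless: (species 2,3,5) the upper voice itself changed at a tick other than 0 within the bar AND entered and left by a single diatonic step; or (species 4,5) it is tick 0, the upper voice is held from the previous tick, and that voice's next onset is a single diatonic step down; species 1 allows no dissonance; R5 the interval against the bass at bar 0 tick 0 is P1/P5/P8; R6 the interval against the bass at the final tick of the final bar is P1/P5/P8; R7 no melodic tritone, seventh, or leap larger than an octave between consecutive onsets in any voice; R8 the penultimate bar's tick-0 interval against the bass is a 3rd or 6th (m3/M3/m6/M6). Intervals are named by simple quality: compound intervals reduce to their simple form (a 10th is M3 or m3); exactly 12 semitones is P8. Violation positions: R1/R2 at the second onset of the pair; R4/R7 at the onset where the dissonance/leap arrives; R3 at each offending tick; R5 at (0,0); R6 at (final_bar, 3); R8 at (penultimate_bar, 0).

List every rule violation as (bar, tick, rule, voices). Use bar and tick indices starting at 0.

bar 0: v0=A3 v1=A4 v2=C5 downbeat m3
bar 1: v0=F3 v1=D4 v2=F4 downbeat P8
bar 2: v0=G3 v1=B3 v2=D4 downbeat P5
bar 3: v0=E3 v1=B3 v2=B3 downbeat P5
bar 4: v0=F3 v1=C4 v2=F4 downbeat P8
bar 5: v0=E3 v1=G3 v2=B3 downbeat P5
bar 6: v0=F3 v1=D4 v2=A4 downbeat M3
bar 7: v0=G3 v1=E4 v2=G4 downbeat P8
bar 8: v0=A3 v1=A4 v2=C5 downbeat m3
  -> R5 @ bar 0 tick 0 v(0, 2): opens on m3
  -> R2 @ bar 1 tick 0 v(0, 2): A3/C5 m3 -> F3/F4 P8 similar
  -> R1 @ bar 3 tick 0 v(0, 2): G3/D4 P5 -> E3/B3 P5 similar
  -> R1 @ bar 4 tick 0 v(0, 1): E3/B3 P5 -> F3/C4 P5 similar
  -> R2 @ bar 4 tick 0 v(0, 2): E3/B3 P5 -> F3/F4 P8 similar
  -> R7 @ bar 4 tick 0 v(2,): B3->F4 leap 6st
  -> R2 @ bar 5 tick 0 v(0, 2): F3/F4 P8 -> E3/B3 P5 similar
  -> R7 @ bar 5 tick 0 v(2,): F4->B3 leap 6st
  -> R2 @ bar 6 tick 0 v(1, 2): G3/B3 M3 -> D4/A4 P5 similar
  -> R7 @ bar 6 tick 0 v(2,): B3->A4 leap 10st
  -> R8 @ bar 7 tick 0 v(0, 2): penult P8 not 3rd/6th
  -> R2 @ bar 8 tick 0 v(0, 1): G3/E4 M6 -> A3/A4 P8 similar
  -> R6 @ bar 8 tick 3 v(0, 2): closes on m3

(0, 0, R5, (0, 2))
(1, 0, R2, (0, 2))
(3, 0, R1, (0, 2))
(4, 0, R1, (0, 1))
(4, 0, R2, (0, 2))
(4, 0, R7, (2,))
(5, 0, R2, (0, 2))
(5, 0, R7, (2,))
(6, 0, R2, (1, 2))
(6, 0, R7, (2,))
(7, 0, R8, (0, 2))
(8, 0, R2, (0, 1))
(8, 3, R6, (0, 2))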